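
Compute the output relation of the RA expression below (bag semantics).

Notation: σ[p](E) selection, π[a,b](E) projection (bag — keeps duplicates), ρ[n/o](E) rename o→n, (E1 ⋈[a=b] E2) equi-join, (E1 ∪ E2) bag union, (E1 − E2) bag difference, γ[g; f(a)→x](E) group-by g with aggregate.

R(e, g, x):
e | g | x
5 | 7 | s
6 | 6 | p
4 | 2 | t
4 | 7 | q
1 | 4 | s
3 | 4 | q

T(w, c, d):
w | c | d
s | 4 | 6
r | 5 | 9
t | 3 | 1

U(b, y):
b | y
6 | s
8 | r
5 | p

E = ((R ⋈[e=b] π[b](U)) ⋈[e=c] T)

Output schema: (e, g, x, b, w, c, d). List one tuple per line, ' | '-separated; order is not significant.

Per-node cardinality:
  R → 6
  U → 3
  π[b](U) → 3
  (R ⋈[e=b] π[b](U)) → 2
  T → 3
  ((R ⋈[e=b] π[b](U)) ⋈[e=c] T) → 1

== RESULT ==
e | g | x | b | w | c | d
5 | 7 | s | 5 | r | 5 | 9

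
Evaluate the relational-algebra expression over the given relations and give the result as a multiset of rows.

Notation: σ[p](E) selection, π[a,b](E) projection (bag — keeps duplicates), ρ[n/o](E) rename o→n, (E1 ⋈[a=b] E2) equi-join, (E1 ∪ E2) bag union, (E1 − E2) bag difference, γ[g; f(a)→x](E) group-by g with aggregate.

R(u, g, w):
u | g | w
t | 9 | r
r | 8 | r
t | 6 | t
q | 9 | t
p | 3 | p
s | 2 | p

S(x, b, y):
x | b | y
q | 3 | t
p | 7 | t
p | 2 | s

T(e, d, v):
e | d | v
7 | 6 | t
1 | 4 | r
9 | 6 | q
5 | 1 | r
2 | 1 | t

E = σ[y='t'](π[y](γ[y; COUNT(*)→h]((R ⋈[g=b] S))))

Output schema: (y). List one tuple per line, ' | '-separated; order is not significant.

Per-node cardinality:
  R → 6
  S → 3
  (R ⋈[g=b] S) → 2
  γ[y; COUNT(*)→h]((R ⋈[g=b] S)) → 2
  π[y](γ[y; COUNT(*)→h]((R ⋈[g=b] S))) → 2
  σ[y='t'](π[y](γ[y; COUNT(*)→h]((R ⋈[g=b] S)))) → 1

== RESULT ==
y
t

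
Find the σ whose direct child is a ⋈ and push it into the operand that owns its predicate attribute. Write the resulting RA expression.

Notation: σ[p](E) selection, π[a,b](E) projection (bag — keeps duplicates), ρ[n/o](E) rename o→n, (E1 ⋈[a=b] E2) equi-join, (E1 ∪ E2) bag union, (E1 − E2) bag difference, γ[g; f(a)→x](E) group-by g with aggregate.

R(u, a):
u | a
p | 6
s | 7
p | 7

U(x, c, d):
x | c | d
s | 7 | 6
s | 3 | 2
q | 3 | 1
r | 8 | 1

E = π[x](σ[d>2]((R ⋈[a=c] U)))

σ filters on d, owned by the right side.
E' = π[x]((R ⋈[a=c] σ[d>2](U)))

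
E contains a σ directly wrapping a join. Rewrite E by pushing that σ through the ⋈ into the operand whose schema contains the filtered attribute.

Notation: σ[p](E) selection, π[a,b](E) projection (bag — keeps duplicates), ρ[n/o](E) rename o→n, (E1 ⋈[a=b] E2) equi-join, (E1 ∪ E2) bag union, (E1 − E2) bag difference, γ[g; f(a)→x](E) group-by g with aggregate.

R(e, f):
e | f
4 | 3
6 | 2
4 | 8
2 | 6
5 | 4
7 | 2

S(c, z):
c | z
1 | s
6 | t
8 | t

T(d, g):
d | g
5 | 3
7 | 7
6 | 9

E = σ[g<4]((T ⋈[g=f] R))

σ filters on g, owned by the left side.
E' = (σ[g<4](T) ⋈[g=f] R)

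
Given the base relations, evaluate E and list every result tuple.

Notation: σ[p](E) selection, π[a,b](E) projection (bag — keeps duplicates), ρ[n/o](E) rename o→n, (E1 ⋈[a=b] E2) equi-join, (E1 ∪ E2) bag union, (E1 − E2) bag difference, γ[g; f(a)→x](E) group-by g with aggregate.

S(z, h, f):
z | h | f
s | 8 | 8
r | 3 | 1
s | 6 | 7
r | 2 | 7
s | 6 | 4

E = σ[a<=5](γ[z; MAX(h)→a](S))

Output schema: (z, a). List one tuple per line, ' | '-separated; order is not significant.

Stepwise |·|:
  S → 5
  γ[z; MAX(h)→a](S) → 2
  σ[a<=5](γ[z; MAX(h)→a](S)) → 1

== RESULT ==
z | a
r | 3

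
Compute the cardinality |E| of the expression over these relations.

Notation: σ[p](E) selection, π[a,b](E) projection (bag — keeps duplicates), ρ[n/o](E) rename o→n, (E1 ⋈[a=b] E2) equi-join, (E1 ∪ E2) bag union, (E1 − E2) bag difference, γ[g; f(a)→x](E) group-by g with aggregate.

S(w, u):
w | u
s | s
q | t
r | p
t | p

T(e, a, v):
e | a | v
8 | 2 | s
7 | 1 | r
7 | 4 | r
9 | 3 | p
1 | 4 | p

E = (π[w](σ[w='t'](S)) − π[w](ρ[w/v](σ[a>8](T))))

Per-node cardinality:
  S → 4
  σ[w='t'](S) → 1
  π[w](σ[w='t'](S)) → 1
  T → 5
  σ[a>8](T) → 0
  ρ[w/v](σ[a>8](T)) → 0
  π[w](ρ[w/v](σ[a>8](T))) → 0
  (π[w](σ[w='t'](S)) − π[w](ρ[w/v](σ[a>8](T)))) → 1

|E| = 1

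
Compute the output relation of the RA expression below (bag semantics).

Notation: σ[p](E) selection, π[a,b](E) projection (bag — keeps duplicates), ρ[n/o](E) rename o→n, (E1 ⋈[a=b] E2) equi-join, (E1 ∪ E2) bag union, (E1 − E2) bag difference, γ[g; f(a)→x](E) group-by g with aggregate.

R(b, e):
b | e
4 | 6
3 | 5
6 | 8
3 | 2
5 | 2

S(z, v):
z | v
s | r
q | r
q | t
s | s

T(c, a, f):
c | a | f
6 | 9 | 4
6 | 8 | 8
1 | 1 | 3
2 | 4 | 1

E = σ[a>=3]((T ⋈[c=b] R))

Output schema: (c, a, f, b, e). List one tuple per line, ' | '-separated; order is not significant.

Per-node cardinality:
  T → 4
  R → 5
  (T ⋈[c=b] R) → 2
  σ[a>=3]((T ⋈[c=b] R)) → 2

== RESULT ==
c | a | f | b | e
6 | 8 | 8 | 6 | 8
6 | 9 | 4 | 6 | 8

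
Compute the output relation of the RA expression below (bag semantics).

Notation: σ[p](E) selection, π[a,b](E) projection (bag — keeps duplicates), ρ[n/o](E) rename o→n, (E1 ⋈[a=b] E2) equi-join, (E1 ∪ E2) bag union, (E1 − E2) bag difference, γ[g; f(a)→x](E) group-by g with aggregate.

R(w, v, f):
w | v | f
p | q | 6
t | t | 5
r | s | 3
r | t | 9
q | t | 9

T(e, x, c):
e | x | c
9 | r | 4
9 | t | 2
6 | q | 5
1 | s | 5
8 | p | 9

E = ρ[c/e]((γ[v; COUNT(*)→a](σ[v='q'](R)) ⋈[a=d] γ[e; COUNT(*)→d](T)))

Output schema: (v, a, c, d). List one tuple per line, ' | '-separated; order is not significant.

Subexpression sizes:
  R → 5
  σ[v='q'](R) → 1
  γ[v; COUNT(*)→a](σ[v='q'](R)) → 1
  T → 5
  γ[e; COUNT(*)→d](T) → 4
  (γ[v; COUNT(*)→a](σ[v='q'](R)) ⋈[a=d] γ[e; COUNT(*)→d](T)) → 3
  ρ[c/e]((γ[v; COUNT(*)→a](σ[v='q'](R)) ⋈[a=d] γ[e; COUNT(*)→d](T))) → 3

== RESULT ==
v | a | c | d
q | 1 | 1 | 1
q | 1 | 6 | 1
q | 1 | 8 | 1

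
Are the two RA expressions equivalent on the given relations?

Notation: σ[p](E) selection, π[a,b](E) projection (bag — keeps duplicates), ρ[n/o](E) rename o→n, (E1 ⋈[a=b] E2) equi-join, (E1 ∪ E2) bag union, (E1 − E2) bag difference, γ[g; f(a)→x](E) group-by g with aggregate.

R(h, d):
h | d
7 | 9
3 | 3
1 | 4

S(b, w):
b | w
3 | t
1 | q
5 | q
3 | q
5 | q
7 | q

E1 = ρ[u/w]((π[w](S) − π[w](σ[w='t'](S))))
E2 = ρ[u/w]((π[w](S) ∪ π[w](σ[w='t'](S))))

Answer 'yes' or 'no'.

E1 row counts bottom-up:
  S → 6
  π[w](S) → 6
  S → 6
  σ[w='t'](S) → 1
  π[w](σ[w='t'](S)) → 1
  (π[w](S) − π[w](σ[w='t'](S))) → 5
  ρ[u/w]((π[w](S) − π[w](σ[w='t'](S)))) → 5
E2 row counts bottom-up:
  S → 6
  π[w](S) → 6
  S → 6
  σ[w='t'](S) → 1
  π[w](σ[w='t'](S)) → 1
  (π[w](S) ∪ π[w](σ[w='t'](S))) → 7
  ρ[u/w]((π[w](S) ∪ π[w](σ[w='t'](S)))) → 7

E1 result:
u
q
q
q
q
q
E2 result:
u
q
q
q
q
q
t
t
Witness: ('t',) appears 0× in E1 but 2× in E2.

no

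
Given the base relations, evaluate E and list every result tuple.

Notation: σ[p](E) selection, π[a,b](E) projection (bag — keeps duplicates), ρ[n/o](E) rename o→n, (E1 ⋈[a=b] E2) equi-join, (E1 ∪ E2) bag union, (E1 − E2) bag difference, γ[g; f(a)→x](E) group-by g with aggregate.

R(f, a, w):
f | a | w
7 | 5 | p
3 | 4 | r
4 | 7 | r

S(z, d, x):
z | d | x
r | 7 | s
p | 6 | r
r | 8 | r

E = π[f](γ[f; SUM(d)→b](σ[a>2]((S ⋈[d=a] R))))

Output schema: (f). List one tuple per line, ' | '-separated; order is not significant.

Per-node cardinality:
  S → 3
  R → 3
  (S ⋈[d=a] R) → 1
  σ[a>2]((S ⋈[d=a] R)) → 1
  γ[f; SUM(d)→b](σ[a>2]((S ⋈[d=a] R))) → 1
  π[f](γ[f; SUM(d)→b](σ[a>2]((S ⋈[d=a] R)))) → 1

== RESULT ==
f
4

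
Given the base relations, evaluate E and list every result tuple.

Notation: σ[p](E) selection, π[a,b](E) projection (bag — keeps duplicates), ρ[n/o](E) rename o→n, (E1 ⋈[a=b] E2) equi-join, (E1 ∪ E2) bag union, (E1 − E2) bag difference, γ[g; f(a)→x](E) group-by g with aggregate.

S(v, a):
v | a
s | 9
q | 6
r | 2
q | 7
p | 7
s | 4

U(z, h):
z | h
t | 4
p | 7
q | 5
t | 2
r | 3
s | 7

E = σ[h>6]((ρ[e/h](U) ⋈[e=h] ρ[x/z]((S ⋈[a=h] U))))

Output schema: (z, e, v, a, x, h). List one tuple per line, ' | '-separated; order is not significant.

Per-node cardinality:
  U → 6
  ρ[e/h](U) → 6
  S → 6
  U → 6
  (S ⋈[a=h] U) → 6
  ρ[x/z]((S ⋈[a=h] U)) → 6
  (ρ[e/h](U) ⋈[e=h] ρ[x/z]((S ⋈[a=h] U))) → 10
  σ[h>6]((ρ[e/h](U) ⋈[e=h] ρ[x/z]((S ⋈[a=h] U)))) → 8

== RESULT ==
z | e | v | a | x | h
p | 7 | p | 7 | p | 7
p | 7 | p | 7 | s | 7
p | 7 | q | 7 | p | 7
p | 7 | q | 7 | s | 7
s | 7 | p | 7 | p | 7
s | 7 | p | 7 | s | 7
s | 7 | q | 7 | p | 7
s | 7 | q | 7 | s | 7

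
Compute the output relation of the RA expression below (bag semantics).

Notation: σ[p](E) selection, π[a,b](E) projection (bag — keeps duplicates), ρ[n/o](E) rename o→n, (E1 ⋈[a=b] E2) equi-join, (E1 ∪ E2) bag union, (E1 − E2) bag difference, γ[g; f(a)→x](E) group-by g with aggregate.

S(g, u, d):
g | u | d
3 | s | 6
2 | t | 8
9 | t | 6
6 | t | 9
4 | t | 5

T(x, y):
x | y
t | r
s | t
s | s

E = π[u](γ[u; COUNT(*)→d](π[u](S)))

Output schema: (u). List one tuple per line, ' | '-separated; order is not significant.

Per-node cardinality:
  S → 5
  π[u](S) → 5
  γ[u; COUNT(*)→d](π[u](S)) → 2
  π[u](γ[u; COUNT(*)→d](π[u](S))) → 2

== RESULT ==
u
s
t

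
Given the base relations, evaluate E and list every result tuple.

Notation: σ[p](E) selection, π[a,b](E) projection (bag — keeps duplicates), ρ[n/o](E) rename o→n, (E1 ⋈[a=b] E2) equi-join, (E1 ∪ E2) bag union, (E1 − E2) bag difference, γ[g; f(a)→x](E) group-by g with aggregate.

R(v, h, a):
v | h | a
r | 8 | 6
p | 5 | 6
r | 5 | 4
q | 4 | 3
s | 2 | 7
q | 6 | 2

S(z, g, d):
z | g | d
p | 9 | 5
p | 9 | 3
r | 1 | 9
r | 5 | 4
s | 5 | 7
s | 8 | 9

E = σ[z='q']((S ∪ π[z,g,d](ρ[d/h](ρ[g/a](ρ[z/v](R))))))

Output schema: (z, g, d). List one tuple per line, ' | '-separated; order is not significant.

Subexpression sizes:
  S → 6
  R → 6
  ρ[z/v](R) → 6
  ρ[g/a](ρ[z/v](R)) → 6
  ρ[d/h](ρ[g/a](ρ[z/v](R))) → 6
  π[z,g,d](ρ[d/h](ρ[g/a](ρ[z/v](R)))) → 6
  (S ∪ π[z,g,d](ρ[d/h](ρ[g/a](ρ[z/v](R))))) → 12
  σ[z='q']((S ∪ π[z,g,d](ρ[d/h](ρ[g/a](ρ[z/v](R)))))) → 2

== RESULT ==
z | g | d
q | 2 | 6
q | 3 | 4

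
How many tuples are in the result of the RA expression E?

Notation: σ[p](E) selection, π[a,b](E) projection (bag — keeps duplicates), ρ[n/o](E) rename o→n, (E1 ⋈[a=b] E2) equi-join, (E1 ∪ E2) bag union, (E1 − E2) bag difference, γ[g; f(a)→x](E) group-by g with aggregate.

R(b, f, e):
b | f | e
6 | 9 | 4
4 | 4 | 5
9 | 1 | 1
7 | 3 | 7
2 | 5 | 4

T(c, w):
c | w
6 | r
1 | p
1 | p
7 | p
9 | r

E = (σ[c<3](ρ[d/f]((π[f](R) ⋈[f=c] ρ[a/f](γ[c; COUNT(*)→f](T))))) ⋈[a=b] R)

Per-node cardinality:
  R → 5
  π[f](R) → 5
  T → 5
  γ[c; COUNT(*)→f](T) → 4
  ρ[a/f](γ[c; COUNT(*)→f](T)) → 4
  (π[f](R) ⋈[f=c] ρ[a/f](γ[c; COUNT(*)→f](T))) → 2
  ρ[d/f]((π[f](R) ⋈[f=c] ρ[a/f](γ[c; COUNT(*)→f](T)))) → 2
  σ[c<3](ρ[d/f]((π[f](R) ⋈[f=c] ρ[a/f](γ[c; COUNT(*)→f](T))))) → 1
  R → 5
  (σ[c<3](ρ[d/f]((π[f](R) ⋈[f=c] ρ[a/f](γ[c; COUNT(*)→f](T))))) ⋈[a=b] R) → 1

|E| = 1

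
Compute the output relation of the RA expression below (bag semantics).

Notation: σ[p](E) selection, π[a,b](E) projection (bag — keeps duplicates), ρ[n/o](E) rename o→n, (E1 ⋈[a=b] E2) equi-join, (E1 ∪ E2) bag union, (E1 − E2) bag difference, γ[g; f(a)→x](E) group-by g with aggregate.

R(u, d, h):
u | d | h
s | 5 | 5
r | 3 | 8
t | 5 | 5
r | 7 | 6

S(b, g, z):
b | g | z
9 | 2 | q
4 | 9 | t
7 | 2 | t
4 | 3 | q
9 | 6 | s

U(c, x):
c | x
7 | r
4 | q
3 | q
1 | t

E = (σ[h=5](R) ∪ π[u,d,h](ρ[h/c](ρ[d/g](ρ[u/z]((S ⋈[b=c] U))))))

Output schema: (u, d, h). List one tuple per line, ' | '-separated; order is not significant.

Subexpression sizes:
  R → 4
  σ[h=5](R) → 2
  S → 5
  U → 4
  (S ⋈[b=c] U) → 3
  ρ[u/z]((S ⋈[b=c] U)) → 3
  ρ[d/g](ρ[u/z]((S ⋈[b=c] U))) → 3
  ρ[h/c](ρ[d/g](ρ[u/z]((S ⋈[b=c] U)))) → 3
  π[u,d,h](ρ[h/c](ρ[d/g](ρ[u/z]((S ⋈[b=c] U))))) → 3
  (σ[h=5](R) ∪ π[u,d,h](ρ[h/c](ρ[d/g](ρ[u/z]((S ⋈[b=c] U)))))) → 5

== RESULT ==
u | d | h
q | 3 | 4
s | 5 | 5
t | 2 | 7
t | 5 | 5
t | 9 | 4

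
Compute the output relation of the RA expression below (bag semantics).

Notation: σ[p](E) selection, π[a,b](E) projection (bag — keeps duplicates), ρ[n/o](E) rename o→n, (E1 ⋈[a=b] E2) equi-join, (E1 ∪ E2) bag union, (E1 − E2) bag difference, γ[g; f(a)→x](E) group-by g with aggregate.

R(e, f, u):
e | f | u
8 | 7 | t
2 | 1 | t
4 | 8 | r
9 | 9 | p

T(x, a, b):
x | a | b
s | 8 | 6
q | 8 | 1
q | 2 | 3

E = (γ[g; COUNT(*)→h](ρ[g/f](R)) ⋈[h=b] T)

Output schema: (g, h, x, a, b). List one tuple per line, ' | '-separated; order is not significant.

Per-node cardinality:
  R → 4
  ρ[g/f](R) → 4
  γ[g; COUNT(*)→h](ρ[g/f](R)) → 4
  T → 3
  (γ[g; COUNT(*)→h](ρ[g/f](R)) ⋈[h=b] T) → 4

== RESULT ==
g | h | x | a | b
1 | 1 | q | 8 | 1
7 | 1 | q | 8 | 1
8 | 1 | q | 8 | 1
9 | 1 | q | 8 | 1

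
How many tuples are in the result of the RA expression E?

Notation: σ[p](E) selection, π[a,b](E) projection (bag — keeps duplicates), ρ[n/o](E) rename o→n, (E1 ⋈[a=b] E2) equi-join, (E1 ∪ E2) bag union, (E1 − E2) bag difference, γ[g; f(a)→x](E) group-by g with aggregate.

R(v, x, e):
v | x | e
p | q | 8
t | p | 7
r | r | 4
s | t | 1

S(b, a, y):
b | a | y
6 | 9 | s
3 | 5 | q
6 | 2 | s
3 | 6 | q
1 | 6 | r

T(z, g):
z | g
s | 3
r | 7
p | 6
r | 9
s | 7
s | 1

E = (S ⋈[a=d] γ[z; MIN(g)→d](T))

Subexpression sizes:
  S → 5
  T → 6
  γ[z; MIN(g)→d](T) → 3
  (S ⋈[a=d] γ[z; MIN(g)→d](T)) → 2

|E| = 2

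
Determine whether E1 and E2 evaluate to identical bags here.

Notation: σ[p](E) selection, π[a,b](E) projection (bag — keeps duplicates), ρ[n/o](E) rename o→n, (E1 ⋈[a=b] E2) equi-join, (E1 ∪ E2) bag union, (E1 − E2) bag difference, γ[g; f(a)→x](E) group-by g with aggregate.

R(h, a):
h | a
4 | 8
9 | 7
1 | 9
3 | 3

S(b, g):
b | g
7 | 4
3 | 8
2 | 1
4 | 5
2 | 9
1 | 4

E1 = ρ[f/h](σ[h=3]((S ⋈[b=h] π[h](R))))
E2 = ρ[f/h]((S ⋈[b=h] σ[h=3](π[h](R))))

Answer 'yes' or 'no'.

E1 per-node cardinality:
  S → 6
  R → 4
  π[h](R) → 4
  (S ⋈[b=h] π[h](R)) → 3
  σ[h=3]((S ⋈[b=h] π[h](R))) → 1
  ρ[f/h](σ[h=3]((S ⋈[b=h] π[h](R)))) → 1
E2 per-node cardinality:
  S → 6
  R → 4
  π[h](R) → 4
  σ[h=3](π[h](R)) → 1
  (S ⋈[b=h] σ[h=3](π[h](R))) → 1
  ρ[f/h]((S ⋈[b=h] σ[h=3](π[h](R)))) → 1

E1 and E2 produce the same multiset:
b | g | f
3 | 8 | 3

yes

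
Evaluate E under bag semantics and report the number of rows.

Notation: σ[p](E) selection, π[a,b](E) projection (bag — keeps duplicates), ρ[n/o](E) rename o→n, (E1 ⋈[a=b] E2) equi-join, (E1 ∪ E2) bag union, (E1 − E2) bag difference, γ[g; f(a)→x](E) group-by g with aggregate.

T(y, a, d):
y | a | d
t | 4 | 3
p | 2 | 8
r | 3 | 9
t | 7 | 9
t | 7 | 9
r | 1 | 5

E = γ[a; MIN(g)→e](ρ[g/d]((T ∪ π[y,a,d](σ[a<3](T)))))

Per-node cardinality:
  T → 6
  T → 6
  σ[a<3](T) → 2
  π[y,a,d](σ[a<3](T)) → 2
  (T ∪ π[y,a,d](σ[a<3](T))) → 8
  ρ[g/d]((T ∪ π[y,a,d](σ[a<3](T)))) → 8
  γ[a; MIN(g)→e](ρ[g/d]((T ∪ π[y,a,d](σ[a<3](T))))) → 5

|E| = 5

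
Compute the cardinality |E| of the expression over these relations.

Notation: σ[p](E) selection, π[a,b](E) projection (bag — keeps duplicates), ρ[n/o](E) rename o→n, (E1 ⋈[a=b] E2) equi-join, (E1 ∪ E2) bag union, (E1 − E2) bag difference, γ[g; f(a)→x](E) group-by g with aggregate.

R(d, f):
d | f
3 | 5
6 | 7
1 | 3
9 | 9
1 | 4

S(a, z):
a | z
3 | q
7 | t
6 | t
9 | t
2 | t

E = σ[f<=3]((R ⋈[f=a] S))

Stepwise |·|:
  R → 5
  S → 5
  (R ⋈[f=a] S) → 3
  σ[f<=3]((R ⋈[f=a] S)) → 1

|E| = 1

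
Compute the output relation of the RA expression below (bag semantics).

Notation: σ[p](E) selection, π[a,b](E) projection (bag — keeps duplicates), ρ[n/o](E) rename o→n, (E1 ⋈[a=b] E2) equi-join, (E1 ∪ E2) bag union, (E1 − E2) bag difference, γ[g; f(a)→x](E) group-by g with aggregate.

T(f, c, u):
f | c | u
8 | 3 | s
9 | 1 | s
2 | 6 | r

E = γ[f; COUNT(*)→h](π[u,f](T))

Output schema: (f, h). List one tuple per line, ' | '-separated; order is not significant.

Row counts bottom-up:
  T → 3
  π[u,f](T) → 3
  γ[f; COUNT(*)→h](π[u,f](T)) → 3

== RESULT ==
f | h
2 | 1
8 | 1
9 | 1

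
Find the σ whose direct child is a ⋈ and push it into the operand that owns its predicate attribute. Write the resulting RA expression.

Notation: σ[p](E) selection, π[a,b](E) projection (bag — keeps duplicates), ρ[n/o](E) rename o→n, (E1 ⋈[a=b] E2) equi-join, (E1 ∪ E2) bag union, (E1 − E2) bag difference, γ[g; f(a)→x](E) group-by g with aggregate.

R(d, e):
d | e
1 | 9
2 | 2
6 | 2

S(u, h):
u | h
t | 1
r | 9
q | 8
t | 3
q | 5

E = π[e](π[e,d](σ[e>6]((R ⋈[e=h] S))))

σ filters on e, owned by the left side.
E' = π[e](π[e,d]((σ[e>6](R) ⋈[e=h] S)))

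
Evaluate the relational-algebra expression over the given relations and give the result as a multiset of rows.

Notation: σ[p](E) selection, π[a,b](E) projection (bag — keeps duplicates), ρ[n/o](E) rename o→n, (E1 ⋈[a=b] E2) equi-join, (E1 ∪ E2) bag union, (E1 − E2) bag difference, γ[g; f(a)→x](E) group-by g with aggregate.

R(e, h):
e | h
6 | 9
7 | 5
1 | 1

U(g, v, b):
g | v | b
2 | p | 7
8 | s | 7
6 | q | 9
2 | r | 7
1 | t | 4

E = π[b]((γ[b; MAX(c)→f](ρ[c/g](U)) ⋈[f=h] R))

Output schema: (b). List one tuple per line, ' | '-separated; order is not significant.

Stepwise |·|:
  U → 5
  ρ[c/g](U) → 5
  γ[b; MAX(c)→f](ρ[c/g](U)) → 3
  R → 3
  (γ[b; MAX(c)→f](ρ[c/g](U)) ⋈[f=h] R) → 1
  π[b]((γ[b; MAX(c)→f](ρ[c/g](U)) ⋈[f=h] R)) → 1

== RESULT ==
b
4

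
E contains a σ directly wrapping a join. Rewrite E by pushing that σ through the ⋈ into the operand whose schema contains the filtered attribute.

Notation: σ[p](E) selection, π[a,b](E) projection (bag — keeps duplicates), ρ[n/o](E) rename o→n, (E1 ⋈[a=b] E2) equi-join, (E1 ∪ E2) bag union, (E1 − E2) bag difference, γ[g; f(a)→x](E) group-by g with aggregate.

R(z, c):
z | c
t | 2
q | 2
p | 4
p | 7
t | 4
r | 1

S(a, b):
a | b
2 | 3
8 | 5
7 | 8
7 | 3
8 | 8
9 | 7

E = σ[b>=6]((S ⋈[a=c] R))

σ filters on b, owned by the left side.
E' = (σ[b>=6](S) ⋈[a=c] R)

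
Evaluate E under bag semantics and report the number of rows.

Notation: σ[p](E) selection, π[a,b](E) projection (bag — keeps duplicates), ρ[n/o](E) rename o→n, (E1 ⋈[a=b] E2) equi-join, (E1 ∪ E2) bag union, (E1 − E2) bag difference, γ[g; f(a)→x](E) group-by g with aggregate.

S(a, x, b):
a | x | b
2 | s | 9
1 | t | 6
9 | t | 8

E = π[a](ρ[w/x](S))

Per-node cardinality:
  S → 3
  ρ[w/x](S) → 3
  π[a](ρ[w/x](S)) → 3

|E| = 3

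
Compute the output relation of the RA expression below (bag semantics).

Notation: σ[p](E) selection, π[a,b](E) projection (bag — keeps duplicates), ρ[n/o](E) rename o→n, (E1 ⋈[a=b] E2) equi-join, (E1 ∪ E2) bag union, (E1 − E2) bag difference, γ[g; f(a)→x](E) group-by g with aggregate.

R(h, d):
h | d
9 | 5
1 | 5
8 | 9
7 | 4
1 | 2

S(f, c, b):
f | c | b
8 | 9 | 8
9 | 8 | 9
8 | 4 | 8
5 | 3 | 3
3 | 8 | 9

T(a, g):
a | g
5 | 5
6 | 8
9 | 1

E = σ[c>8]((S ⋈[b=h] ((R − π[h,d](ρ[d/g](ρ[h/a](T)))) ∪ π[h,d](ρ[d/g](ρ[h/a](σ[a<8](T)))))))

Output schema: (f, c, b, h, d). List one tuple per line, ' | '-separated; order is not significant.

Per-node cardinality:
  S → 5
  R → 5
  T → 3
  ρ[h/a](T) → 3
  ρ[d/g](ρ[h/a](T)) → 3
  π[h,d](ρ[d/g](ρ[h/a](T))) → 3
  (R − π[h,d](ρ[d/g](ρ[h/a](T)))) → 5
  T → 3
  σ[a<8](T) → 2
  ρ[h/a](σ[a<8](T)) → 2
  ρ[d/g](ρ[h/a](σ[a<8](T))) → 2
  π[h,d](ρ[d/g](ρ[h/a](σ[a<8](T)))) → 2
  ((R − π[h,d](ρ[d/g](ρ[h/a](T)))) ∪ π[h,d](ρ[d/g](ρ[h/a](σ[a<8](T))))) → 7
  (S ⋈[b=h] ((R − π[h,d](ρ[d/g](ρ[h/a](T)))) ∪ π[h,d](ρ[d/g](ρ[h/a](σ[a<8](T)))))) → 4
  σ[c>8]((S ⋈[b=h] ((R − π[h,d](ρ[d/g](ρ[h/a](T)))) ∪ π[h,d](ρ[d/g](ρ[h/a](σ[a<8](T))))))) → 1

== RESULT ==
f | c | b | h | d
8 | 9 | 8 | 8 | 9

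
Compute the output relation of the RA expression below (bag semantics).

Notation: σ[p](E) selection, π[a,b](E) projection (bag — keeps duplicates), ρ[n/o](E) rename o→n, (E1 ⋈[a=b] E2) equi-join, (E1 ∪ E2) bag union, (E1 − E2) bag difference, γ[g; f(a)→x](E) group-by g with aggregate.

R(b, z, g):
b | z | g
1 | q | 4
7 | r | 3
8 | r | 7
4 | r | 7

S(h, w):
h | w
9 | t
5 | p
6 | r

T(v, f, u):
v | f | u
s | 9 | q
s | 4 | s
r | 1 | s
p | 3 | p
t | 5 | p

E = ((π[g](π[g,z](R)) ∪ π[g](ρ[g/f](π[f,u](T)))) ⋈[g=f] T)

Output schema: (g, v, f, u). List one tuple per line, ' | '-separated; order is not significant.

Stepwise |·|:
  R → 4
  π[g,z](R) → 4
  π[g](π[g,z](R)) → 4
  T → 5
  π[f,u](T) → 5
  ρ[g/f](π[f,u](T)) → 5
  π[g](ρ[g/f](π[f,u](T))) → 5
  (π[g](π[g,z](R)) ∪ π[g](ρ[g/f](π[f,u](T)))) → 9
  T → 5
  ((π[g](π[g,z](R)) ∪ π[g](ρ[g/f](π[f,u](T)))) ⋈[g=f] T) → 7

== RESULT ==
g | v | f | u
1 | r | 1 | s
3 | p | 3 | p
3 | p | 3 | p
4 | s | 4 | s
4 | s | 4 | s
5 | t | 5 | p
9 | s | 9 | q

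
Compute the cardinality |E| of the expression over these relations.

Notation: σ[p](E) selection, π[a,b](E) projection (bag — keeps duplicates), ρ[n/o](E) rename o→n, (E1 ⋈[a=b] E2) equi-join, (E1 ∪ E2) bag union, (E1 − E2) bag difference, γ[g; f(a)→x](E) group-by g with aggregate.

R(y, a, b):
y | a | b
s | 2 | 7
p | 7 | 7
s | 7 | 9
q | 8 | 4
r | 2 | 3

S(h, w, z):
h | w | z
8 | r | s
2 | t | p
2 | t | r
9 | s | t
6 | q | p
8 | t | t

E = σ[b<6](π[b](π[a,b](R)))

Subexpression sizes:
  R → 5
  π[a,b](R) → 5
  π[b](π[a,b](R)) → 5
  σ[b<6](π[b](π[a,b](R))) → 2

|E| = 2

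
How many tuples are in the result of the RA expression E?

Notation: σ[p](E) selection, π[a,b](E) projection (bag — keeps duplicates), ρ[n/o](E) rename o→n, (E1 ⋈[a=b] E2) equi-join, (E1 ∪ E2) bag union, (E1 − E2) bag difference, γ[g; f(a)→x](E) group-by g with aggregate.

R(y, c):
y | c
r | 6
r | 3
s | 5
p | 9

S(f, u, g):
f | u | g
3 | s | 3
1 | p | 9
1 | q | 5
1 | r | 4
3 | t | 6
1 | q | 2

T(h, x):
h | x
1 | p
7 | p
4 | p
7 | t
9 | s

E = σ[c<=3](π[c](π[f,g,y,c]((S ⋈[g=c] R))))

Stepwise |·|:
  S → 6
  R → 4
  (S ⋈[g=c] R) → 4
  π[f,g,y,c]((S ⋈[g=c] R)) → 4
  π[c](π[f,g,y,c]((S ⋈[g=c] R))) → 4
  σ[c<=3](π[c](π[f,g,y,c]((S ⋈[g=c] R)))) → 1

|E| = 1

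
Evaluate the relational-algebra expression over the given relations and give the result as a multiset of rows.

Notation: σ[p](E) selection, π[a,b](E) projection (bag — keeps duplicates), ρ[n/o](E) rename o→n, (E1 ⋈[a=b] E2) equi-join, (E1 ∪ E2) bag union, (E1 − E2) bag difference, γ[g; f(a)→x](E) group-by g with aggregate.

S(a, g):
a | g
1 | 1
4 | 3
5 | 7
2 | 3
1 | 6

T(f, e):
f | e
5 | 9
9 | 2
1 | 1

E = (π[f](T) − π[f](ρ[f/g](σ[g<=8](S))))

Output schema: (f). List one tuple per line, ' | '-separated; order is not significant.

Row counts bottom-up:
  T → 3
  π[f](T) → 3
  S → 5
  σ[g<=8](S) → 5
  ρ[f/g](σ[g<=8](S)) → 5
  π[f](ρ[f/g](σ[g<=8](S))) → 5
  (π[f](T) − π[f](ρ[f/g](σ[g<=8](S)))) → 2

== RESULT ==
f
5
9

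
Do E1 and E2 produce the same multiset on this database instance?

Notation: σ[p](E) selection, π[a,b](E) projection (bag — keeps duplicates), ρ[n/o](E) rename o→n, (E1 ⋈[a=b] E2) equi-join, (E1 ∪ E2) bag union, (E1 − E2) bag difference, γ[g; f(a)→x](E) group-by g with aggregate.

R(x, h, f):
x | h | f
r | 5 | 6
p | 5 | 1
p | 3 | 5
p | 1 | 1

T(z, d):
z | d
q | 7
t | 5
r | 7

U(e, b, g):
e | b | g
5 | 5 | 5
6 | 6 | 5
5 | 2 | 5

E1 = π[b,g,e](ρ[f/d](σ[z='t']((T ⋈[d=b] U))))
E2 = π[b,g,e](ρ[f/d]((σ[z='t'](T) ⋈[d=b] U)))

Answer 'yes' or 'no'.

E1 stepwise |·|:
  T → 3
  U → 3
  (T ⋈[d=b] U) → 1
  σ[z='t']((T ⋈[d=b] U)) → 1
  ρ[f/d](σ[z='t']((T ⋈[d=b] U))) → 1
  π[b,g,e](ρ[f/d](σ[z='t']((T ⋈[d=b] U)))) → 1
E2 stepwise |·|:
  T → 3
  σ[z='t'](T) → 1
  U → 3
  (σ[z='t'](T) ⋈[d=b] U) → 1
  ρ[f/d]((σ[z='t'](T) ⋈[d=b] U)) → 1
  π[b,g,e](ρ[f/d]((σ[z='t'](T) ⋈[d=b] U))) → 1

E1 and E2 produce the same multiset:
b | g | e
5 | 5 | 5

yes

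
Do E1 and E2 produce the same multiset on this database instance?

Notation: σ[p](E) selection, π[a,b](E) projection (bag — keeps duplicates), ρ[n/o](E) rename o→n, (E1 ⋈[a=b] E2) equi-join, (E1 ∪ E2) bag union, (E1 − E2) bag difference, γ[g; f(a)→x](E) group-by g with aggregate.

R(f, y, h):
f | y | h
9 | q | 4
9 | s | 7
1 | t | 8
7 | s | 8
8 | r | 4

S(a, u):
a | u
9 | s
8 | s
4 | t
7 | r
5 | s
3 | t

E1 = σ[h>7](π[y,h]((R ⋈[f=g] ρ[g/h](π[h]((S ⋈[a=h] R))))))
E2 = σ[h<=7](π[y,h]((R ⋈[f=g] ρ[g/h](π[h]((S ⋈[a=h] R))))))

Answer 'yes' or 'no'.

E1 row counts bottom-up:
  R → 5
  S → 6
  R → 5
  (S ⋈[a=h] R) → 5
  π[h]((S ⋈[a=h] R)) → 5
  ρ[g/h](π[h]((S ⋈[a=h] R))) → 5
  (R ⋈[f=g] ρ[g/h](π[h]((S ⋈[a=h] R)))) → 3
  π[y,h]((R ⋈[f=g] ρ[g/h](π[h]((S ⋈[a=h] R))))) → 3
  σ[h>7](π[y,h]((R ⋈[f=g] ρ[g/h](π[h]((S ⋈[a=h] R)))))) → 1
E2 row counts bottom-up:
  R → 5
  S → 6
  R → 5
  (S ⋈[a=h] R) → 5
  π[h]((S ⋈[a=h] R)) → 5
  ρ[g/h](π[h]((S ⋈[a=h] R))) → 5
  (R ⋈[f=g] ρ[g/h](π[h]((S ⋈[a=h] R)))) → 3
  π[y,h]((R ⋈[f=g] ρ[g/h](π[h]((S ⋈[a=h] R))))) → 3
  σ[h<=7](π[y,h]((R ⋈[f=g] ρ[g/h](π[h]((S ⋈[a=h] R)))))) → 2

E1 result:
y | h
s | 8
E2 result:
y | h
r | 4
r | 4
Witness: ('r', 4) appears 0× in E1 but 2× in E2.

no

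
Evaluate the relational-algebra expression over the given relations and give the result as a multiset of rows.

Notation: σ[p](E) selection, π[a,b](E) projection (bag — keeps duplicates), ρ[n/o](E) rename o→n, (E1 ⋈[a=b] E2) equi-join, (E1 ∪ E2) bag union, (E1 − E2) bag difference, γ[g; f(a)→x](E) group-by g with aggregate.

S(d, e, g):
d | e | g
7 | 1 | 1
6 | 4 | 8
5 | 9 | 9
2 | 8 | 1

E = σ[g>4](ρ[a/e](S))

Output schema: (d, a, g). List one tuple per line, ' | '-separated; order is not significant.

Subexpression sizes:
  S → 4
  ρ[a/e](S) → 4
  σ[g>4](ρ[a/e](S)) → 2

== RESULT ==
d | a | g
5 | 9 | 9
6 | 4 | 8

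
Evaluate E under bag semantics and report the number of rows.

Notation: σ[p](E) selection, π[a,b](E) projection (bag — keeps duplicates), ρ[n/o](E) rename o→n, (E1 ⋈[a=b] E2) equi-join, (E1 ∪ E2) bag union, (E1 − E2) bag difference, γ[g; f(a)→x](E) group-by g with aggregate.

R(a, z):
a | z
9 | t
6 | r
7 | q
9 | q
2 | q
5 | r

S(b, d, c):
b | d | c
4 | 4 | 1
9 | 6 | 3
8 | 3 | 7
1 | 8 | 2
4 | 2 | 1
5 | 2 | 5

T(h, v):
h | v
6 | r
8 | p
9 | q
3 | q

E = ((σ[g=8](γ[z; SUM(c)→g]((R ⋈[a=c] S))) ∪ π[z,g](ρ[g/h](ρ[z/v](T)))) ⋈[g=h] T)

Subexpression sizes:
  R → 6
  S → 6
  (R ⋈[a=c] S) → 3
  γ[z; SUM(c)→g]((R ⋈[a=c] S)) → 2
  σ[g=8](γ[z; SUM(c)→g]((R ⋈[a=c] S))) → 0
  T → 4
  ρ[z/v](T) → 4
  ρ[g/h](ρ[z/v](T)) → 4
  π[z,g](ρ[g/h](ρ[z/v](T))) → 4
  (σ[g=8](γ[z; SUM(c)→g]((R ⋈[a=c] S))) ∪ π[z,g](ρ[g/h](ρ[z/v](T)))) → 4
  T → 4
  ((σ[g=8](γ[z; SUM(c)→g]((R ⋈[a=c] S))) ∪ π[z,g](ρ[g/h](ρ[z/v](T)))) ⋈[g=h] T) → 4

|E| = 4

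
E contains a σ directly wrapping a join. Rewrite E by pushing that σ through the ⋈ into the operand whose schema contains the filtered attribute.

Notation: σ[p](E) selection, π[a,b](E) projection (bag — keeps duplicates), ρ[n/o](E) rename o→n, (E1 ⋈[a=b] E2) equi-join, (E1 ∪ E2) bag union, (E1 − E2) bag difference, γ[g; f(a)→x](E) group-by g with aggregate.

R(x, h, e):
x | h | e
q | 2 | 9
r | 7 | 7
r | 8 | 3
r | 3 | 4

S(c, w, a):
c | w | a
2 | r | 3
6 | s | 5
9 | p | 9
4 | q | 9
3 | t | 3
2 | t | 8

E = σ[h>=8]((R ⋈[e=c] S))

σ filters on h, owned by the left side.
E' = (σ[h>=8](R) ⋈[e=c] S)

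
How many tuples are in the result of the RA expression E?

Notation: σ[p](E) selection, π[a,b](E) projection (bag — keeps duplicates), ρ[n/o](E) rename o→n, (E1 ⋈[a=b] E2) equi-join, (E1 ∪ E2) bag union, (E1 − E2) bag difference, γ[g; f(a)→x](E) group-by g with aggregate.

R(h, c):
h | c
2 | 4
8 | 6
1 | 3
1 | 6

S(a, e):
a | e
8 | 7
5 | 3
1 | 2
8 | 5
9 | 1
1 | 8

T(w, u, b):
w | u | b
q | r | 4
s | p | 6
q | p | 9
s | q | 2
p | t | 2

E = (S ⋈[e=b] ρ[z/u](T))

Per-node cardinality:
  S → 6
  T → 5
  ρ[z/u](T) → 5
  (S ⋈[e=b] ρ[z/u](T)) → 2

|E| = 2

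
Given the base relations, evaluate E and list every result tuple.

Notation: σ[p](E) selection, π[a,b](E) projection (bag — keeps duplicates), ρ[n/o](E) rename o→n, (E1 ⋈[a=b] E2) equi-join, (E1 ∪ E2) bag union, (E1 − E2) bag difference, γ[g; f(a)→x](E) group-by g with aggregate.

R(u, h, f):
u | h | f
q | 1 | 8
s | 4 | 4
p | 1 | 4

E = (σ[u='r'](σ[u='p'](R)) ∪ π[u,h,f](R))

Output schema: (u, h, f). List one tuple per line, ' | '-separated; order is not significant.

Row counts bottom-up:
  R → 3
  σ[u='p'](R) → 1
  σ[u='r'](σ[u='p'](R)) → 0
  R → 3
  π[u,h,f](R) → 3
  (σ[u='r'](σ[u='p'](R)) ∪ π[u,h,f](R)) → 3

== RESULT ==
u | h | f
p | 1 | 4
q | 1 | 8
s | 4 | 4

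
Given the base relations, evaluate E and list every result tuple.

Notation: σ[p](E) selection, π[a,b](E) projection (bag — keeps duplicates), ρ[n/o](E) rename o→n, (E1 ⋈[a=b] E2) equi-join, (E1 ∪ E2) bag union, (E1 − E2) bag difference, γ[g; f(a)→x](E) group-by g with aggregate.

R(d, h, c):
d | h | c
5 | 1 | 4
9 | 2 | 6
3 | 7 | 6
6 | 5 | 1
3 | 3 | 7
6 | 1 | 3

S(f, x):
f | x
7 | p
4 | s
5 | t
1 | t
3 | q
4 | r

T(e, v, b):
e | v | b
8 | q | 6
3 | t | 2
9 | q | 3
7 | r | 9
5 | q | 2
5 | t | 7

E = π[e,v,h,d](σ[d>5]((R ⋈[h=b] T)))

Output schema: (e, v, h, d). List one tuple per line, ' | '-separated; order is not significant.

Row counts bottom-up:
  R → 6
  T → 6
  (R ⋈[h=b] T) → 4
  σ[d>5]((R ⋈[h=b] T)) → 2
  π[e,v,h,d](σ[d>5]((R ⋈[h=b] T))) → 2

== RESULT ==
e | v | h | d
3 | t | 2 | 9
5 | q | 2 | 9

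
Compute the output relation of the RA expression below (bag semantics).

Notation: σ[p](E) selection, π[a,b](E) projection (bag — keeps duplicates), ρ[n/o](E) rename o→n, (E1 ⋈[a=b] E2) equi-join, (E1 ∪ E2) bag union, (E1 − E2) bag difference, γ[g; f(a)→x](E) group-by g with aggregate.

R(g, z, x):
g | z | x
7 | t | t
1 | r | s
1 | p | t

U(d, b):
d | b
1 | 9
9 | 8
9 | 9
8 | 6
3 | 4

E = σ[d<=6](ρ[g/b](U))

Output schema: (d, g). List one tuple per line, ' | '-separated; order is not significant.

Per-node cardinality:
  U → 5
  ρ[g/b](U) → 5
  σ[d<=6](ρ[g/b](U)) → 2

== RESULT ==
d | g
1 | 9
3 | 4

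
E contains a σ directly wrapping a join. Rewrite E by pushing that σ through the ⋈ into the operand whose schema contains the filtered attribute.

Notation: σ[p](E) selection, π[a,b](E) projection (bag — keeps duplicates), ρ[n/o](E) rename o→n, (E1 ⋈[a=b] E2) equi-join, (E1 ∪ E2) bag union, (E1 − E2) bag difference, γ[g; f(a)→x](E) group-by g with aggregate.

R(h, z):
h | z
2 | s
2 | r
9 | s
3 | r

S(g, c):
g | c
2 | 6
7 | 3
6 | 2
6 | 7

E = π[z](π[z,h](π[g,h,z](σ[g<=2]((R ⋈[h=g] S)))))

σ filters on g, owned by the right side.
E' = π[z](π[z,h](π[g,h,z]((R ⋈[h=g] σ[g<=2](S)))))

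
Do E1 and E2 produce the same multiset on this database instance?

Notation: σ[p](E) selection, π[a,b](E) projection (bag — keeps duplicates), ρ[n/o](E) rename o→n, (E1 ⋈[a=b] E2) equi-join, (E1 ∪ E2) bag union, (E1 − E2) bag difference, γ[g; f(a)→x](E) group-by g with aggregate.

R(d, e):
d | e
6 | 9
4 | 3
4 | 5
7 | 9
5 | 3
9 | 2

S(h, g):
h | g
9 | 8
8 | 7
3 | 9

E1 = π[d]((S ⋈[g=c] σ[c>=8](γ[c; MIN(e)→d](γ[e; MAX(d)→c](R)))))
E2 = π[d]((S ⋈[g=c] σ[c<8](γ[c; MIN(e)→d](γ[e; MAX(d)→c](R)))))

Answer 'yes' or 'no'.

E1 row counts bottom-up:
  S → 3
  R → 6
  γ[e; MAX(d)→c](R) → 4
  γ[c; MIN(e)→d](γ[e; MAX(d)→c](R)) → 4
  σ[c>=8](γ[c; MIN(e)→d](γ[e; MAX(d)→c](R))) → 1
  (S ⋈[g=c] σ[c>=8](γ[c; MIN(e)→d](γ[e; MAX(d)→c](R)))) → 1
  π[d]((S ⋈[g=c] σ[c>=8](γ[c; MIN(e)→d](γ[e; MAX(d)→c](R))))) → 1
E2 row counts bottom-up:
  S → 3
  R → 6
  γ[e; MAX(d)→c](R) → 4
  γ[c; MIN(e)→d](γ[e; MAX(d)→c](R)) → 4
  σ[c<8](γ[c; MIN(e)→d](γ[e; MAX(d)→c](R))) → 3
  (S ⋈[g=c] σ[c<8](γ[c; MIN(e)→d](γ[e; MAX(d)→c](R)))) → 1
  π[d]((S ⋈[g=c] σ[c<8](γ[c; MIN(e)→d](γ[e; MAX(d)→c](R))))) → 1

E1 result:
d
2
E2 result:
d
9
Witness: (2,) appears 1× in E1 but 0× in E2.

no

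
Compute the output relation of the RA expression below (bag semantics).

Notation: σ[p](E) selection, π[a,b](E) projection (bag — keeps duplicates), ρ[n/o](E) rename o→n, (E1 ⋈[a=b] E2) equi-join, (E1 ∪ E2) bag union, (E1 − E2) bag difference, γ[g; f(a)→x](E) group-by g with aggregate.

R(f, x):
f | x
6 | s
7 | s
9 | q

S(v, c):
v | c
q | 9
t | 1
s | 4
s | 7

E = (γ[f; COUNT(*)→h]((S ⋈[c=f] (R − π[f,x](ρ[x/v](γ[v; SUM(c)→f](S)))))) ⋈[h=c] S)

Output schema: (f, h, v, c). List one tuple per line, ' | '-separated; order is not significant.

Subexpression sizes:
  S → 4
  R → 3
  S → 4
  γ[v; SUM(c)→f](S) → 3
  ρ[x/v](γ[v; SUM(c)→f](S)) → 3
  π[f,x](ρ[x/v](γ[v; SUM(c)→f](S))) → 3
  (R − π[f,x](ρ[x/v](γ[v; SUM(c)→f](S)))) → 2
  (S ⋈[c=f] (R − π[f,x](ρ[x/v](γ[v; SUM(c)→f](S))))) → 1
  γ[f; COUNT(*)→h]((S ⋈[c=f] (R − π[f,x](ρ[x/v](γ[v; SUM(c)→f](S)))))) → 1
  S → 4
  (γ[f; COUNT(*)→h]((S ⋈[c=f] (R − π[f,x](ρ[x/v](γ[v; SUM(c)→f](S)))))) ⋈[h=c] S) → 1

== RESULT ==
f | h | v | c
7 | 1 | t | 1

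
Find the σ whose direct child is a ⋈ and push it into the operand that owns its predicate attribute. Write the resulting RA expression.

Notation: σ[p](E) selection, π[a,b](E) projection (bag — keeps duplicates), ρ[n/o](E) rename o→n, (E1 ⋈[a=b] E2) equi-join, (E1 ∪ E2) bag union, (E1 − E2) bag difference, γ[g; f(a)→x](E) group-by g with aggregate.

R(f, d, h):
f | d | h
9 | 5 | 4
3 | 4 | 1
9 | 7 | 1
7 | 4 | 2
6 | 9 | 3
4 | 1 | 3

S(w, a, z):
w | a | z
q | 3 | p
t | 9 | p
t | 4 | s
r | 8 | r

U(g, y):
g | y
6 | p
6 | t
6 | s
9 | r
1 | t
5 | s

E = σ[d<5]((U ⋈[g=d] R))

σ filters on d, owned by the right side.
E' = (U ⋈[g=d] σ[d<5](R))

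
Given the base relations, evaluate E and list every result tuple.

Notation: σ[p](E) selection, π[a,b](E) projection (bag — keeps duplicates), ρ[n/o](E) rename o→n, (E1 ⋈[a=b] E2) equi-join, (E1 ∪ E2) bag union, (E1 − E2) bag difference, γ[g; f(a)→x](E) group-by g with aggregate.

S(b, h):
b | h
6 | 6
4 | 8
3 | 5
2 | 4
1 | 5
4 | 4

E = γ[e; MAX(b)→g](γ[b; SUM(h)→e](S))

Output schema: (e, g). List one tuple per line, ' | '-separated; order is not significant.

Subexpression sizes:
  S → 6
  γ[b; SUM(h)→e](S) → 5
  γ[e; MAX(b)→g](γ[b; SUM(h)→e](S)) → 4

== RESULT ==
e | g
4 | 2
5 | 3
6 | 6
12 | 4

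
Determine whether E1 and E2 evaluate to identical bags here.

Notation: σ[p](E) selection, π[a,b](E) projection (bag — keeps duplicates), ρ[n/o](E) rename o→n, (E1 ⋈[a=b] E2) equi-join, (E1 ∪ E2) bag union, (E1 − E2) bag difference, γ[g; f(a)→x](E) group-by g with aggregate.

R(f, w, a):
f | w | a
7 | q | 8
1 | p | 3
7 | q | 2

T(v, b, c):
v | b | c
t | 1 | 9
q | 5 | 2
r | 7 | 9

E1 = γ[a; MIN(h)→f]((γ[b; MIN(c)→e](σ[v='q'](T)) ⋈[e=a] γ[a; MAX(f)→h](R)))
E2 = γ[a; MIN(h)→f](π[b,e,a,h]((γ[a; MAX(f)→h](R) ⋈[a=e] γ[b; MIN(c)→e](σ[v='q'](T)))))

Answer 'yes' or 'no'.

E1 row counts bottom-up:
  T → 3
  σ[v='q'](T) → 1
  γ[b; MIN(c)→e](σ[v='q'](T)) → 1
  R → 3
  γ[a; MAX(f)→h](R) → 3
  (γ[b; MIN(c)→e](σ[v='q'](T)) ⋈[e=a] γ[a; MAX(f)→h](R)) → 1
  γ[a; MIN(h)→f]((γ[b; MIN(c)→e](σ[v='q'](T)) ⋈[e=a] γ[a; MAX(f)→h](R))) → 1
E2 row counts bottom-up:
  R → 3
  γ[a; MAX(f)→h](R) → 3
  T → 3
  σ[v='q'](T) → 1
  γ[b; MIN(c)→e](σ[v='q'](T)) → 1
  (γ[a; MAX(f)→h](R) ⋈[a=e] γ[b; MIN(c)→e](σ[v='q'](T))) → 1
  π[b,e,a,h]((γ[a; MAX(f)→h](R) ⋈[a=e] γ[b; MIN(c)→e](σ[v='q'](T)))) → 1
  γ[a; MIN(h)→f](π[b,e,a,h]((γ[a; MAX(f)→h](R) ⋈[a=e] γ[b; MIN(c)→e](σ[v='q'](T))))) → 1

E1 and E2 produce the same multiset:
a | f
2 | 7

yes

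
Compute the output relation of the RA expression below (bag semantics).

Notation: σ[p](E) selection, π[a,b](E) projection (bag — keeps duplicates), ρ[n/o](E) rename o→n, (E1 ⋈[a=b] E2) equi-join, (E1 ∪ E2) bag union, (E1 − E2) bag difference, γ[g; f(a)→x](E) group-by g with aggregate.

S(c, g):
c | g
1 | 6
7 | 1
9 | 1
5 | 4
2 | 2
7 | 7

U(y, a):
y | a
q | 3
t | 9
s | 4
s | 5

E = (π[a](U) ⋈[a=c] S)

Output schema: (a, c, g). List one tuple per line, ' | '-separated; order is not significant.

Per-node cardinality:
  U → 4
  π[a](U) → 4
  S → 6
  (π[a](U) ⋈[a=c] S) → 2

== RESULT ==
a | c | g
5 | 5 | 4
9 | 9 | 1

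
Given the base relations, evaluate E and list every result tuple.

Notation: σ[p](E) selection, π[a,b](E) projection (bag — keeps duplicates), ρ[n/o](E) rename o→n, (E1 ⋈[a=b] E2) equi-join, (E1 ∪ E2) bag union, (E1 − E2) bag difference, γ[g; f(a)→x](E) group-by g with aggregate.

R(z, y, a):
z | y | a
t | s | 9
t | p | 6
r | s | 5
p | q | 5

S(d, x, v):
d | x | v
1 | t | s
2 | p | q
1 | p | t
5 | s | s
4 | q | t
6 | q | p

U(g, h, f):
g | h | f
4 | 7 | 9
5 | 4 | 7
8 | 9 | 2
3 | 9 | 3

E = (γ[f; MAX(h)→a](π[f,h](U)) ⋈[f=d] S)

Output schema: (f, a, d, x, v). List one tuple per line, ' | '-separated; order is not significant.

Row counts bottom-up:
  U → 4
  π[f,h](U) → 4
  γ[f; MAX(h)→a](π[f,h](U)) → 4
  S → 6
  (γ[f; MAX(h)→a](π[f,h](U)) ⋈[f=d] S) → 1

== RESULT ==
f | a | d | x | v
2 | 9 | 2 | p | q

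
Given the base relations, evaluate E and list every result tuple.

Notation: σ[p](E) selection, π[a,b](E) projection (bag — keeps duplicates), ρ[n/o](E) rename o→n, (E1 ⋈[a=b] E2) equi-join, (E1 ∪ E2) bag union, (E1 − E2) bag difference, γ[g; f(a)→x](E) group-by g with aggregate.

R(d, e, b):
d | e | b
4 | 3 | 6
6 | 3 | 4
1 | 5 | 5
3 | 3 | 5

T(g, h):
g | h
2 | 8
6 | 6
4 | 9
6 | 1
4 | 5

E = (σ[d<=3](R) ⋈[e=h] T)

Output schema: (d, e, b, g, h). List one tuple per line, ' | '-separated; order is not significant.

Per-node cardinality:
  R → 4
  σ[d<=3](R) → 2
  T → 5
  (σ[d<=3](R) ⋈[e=h] T) → 1

== RESULT ==
d | e | b | g | h
1 | 5 | 5 | 4 | 5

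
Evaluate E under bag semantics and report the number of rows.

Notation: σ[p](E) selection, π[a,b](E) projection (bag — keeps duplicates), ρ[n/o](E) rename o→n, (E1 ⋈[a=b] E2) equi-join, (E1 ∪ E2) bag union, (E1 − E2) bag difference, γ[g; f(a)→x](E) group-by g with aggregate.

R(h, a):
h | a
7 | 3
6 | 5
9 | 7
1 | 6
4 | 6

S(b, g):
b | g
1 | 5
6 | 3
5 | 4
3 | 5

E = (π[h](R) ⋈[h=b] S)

Stepwise |·|:
  R → 5
  π[h](R) → 5
  S → 4
  (π[h](R) ⋈[h=b] S) → 2

|E| = 2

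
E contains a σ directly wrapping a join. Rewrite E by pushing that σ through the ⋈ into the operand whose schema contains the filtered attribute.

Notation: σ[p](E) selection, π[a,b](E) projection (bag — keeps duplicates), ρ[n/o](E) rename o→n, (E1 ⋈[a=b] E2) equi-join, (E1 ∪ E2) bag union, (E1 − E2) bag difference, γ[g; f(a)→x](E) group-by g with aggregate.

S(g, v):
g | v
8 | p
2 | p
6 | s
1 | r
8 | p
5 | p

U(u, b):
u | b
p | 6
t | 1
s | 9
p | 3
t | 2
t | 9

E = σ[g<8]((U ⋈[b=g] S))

σ filters on g, owned by the right side.
E' = (U ⋈[b=g] σ[g<8](S))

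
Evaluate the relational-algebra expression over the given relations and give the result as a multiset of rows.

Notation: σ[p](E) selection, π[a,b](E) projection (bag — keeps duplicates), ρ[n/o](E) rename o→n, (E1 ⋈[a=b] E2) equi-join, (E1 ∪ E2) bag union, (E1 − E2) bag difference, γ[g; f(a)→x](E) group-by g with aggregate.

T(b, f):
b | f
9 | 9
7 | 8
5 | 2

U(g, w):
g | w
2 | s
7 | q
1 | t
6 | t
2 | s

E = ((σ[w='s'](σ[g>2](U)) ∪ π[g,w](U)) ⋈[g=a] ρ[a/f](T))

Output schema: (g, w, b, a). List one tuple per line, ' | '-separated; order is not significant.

Stepwise |·|:
  U → 5
  σ[g>2](U) → 2
  σ[w='s'](σ[g>2](U)) → 0
  U → 5
  π[g,w](U) → 5
  (σ[w='s'](σ[g>2](U)) ∪ π[g,w](U)) → 5
  T → 3
  ρ[a/f](T) → 3
  ((σ[w='s'](σ[g>2](U)) ∪ π[g,w](U)) ⋈[g=a] ρ[a/f](T)) → 2

== RESULT ==
g | w | b | a
2 | s | 5 | 2
2 | s | 5 | 2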